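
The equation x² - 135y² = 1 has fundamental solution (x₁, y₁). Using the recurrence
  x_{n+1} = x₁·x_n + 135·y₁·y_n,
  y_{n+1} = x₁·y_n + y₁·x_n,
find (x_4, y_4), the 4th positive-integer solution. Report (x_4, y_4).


Step 1: Find the fundamental solution (x₁, y₁) of x² - 135y² = 1.
  Expand √135 as a continued fraction. a₀ = ⌊√135⌋ = 11; iterate m_{k+1} = d_k·a_k − m_k, d_{k+1} = (135 − m_{k+1}²)/d_k, a_{k+1} = ⌊(a₀ + m_{k+1})/d_{k+1}⌋ (starting m₀ = 0, d₀ = 1), with convergents p_k = a_k·p_{k-1} + p_{k-2}, q_k = a_k·q_{k-1} + q_{k-2} (p₋₁ = 1, q₋₁ = 0):
  k = 0: a₀ = 11; p₀/q₀ = 11/1; p₀² − 135·q₀² = 121 − 135 = -14.
  k = 1: m = 11, d = 14, a = ⌊(11 + 11)/14⌋ = 1; p/q = (1·11 + 1)/(1·1 + 0) = 12/1; p² − 135·q² = 144 − 135 = 9.
  k = 2: m = 3, d = 9, a = ⌊(11 + 3)/9⌋ = 1; p/q = (1·12 + 11)/(1·1 + 1) = 23/2; p² − 135·q² = 529 − 540 = -11.
  k = 3: m = 6, d = 11, a = ⌊(11 + 6)/11⌋ = 1; p/q = (1·23 + 12)/(1·2 + 1) = 35/3; p² − 135·q² = 1225 − 1215 = 10.
  k = 4: m = 5, d = 10, a = ⌊(11 + 5)/10⌋ = 1; p/q = (1·35 + 23)/(1·3 + 2) = 58/5; p² − 135·q² = 3364 − 3375 = -11.
  k = 5: m = 5, d = 11, a = ⌊(11 + 5)/11⌋ = 1; p/q = (1·58 + 35)/(1·5 + 3) = 93/8; p² − 135·q² = 8649 − 8640 = 9.
  k = 6: m = 6, d = 9, a = ⌊(11 + 6)/9⌋ = 1; p/q = (1·93 + 58)/(1·8 + 5) = 151/13; p² − 135·q² = 22801 − 22815 = -14.
  k = 7: m = 3, d = 14, a = ⌊(11 + 3)/14⌋ = 1; p/q = (1·151 + 93)/(1·13 + 8) = 244/21; p² − 135·q² = 59536 − 59535 = 1.
  The first convergent with p² − 135·q² = 1 gives the fundamental solution (x₁, y₁) = (244, 21).
Step 2: Apply the recurrence (x_{n+1}, y_{n+1}) = (x₁x_n + 135y₁y_n, x₁y_n + y₁x_n) repeatedly.
  From (x_1, y_1) = (244, 21): x_2 = 244·244 + 135·21·21 = 119071; y_2 = 244·21 + 21·244 = 10248.
  From (x_2, y_2) = (119071, 10248): x_3 = 244·119071 + 135·21·10248 = 58106404; y_3 = 244·10248 + 21·119071 = 5001003.
  From (x_3, y_3) = (58106404, 5001003): x_4 = 244·58106404 + 135·21·5001003 = 28355806081; y_4 = 244·5001003 + 21·58106404 = 2440479216.
Step 3: Verify x_4² - 135·y_4² = 804051738503276578561 - 804051738503276578560 = 1 (should be 1). ✓

(x_1, y_1) = (244, 21); (x_4, y_4) = (28355806081, 2440479216).


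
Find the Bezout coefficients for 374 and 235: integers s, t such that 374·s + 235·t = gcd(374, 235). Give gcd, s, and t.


Euclidean algorithm on (374, 235) — divide until remainder is 0:
  374 = 1 · 235 + 139
  235 = 1 · 139 + 96
  139 = 1 · 96 + 43
  96 = 2 · 43 + 10
  43 = 4 · 10 + 3
  10 = 3 · 3 + 1
  3 = 3 · 1 + 0
gcd(374, 235) = 1.
Track Bezout coefficients alongside the remainders: start with r₀ = 374 = a·1 + b·0 (s = 1, t = 0) and r₁ = 235 = a·0 + b·1 (s = 0, t = 1); each new remainder r_{k+1} = r_{k-1} − q_k·r_k inherits s_{k+1} = s_{k-1} − q_k·s_k, t_{k+1} = t_{k-1} − q_k·t_k, so r_k = a·s_k + b·t_k at every step:
  q = 1: r = 139, s = 1 − 1·0 = 1, t = 0 − 1·1 = -1  (check: 374·1 + 235·(-1) = 139)
  q = 1: r = 96, s = 0 − 1·1 = -1, t = 1 − 1·(-1) = 2  (check: 374·(-1) + 235·2 = 96)
  q = 1: r = 43, s = 1 − 1·(-1) = 2, t = -1 − 1·2 = -3  (check: 374·2 + 235·(-3) = 43)
  q = 2: r = 10, s = -1 − 2·2 = -5, t = 2 − 2·(-3) = 8  (check: 374·(-5) + 235·8 = 10)
  q = 4: r = 3, s = 2 − 4·(-5) = 22, t = -3 − 4·8 = -35  (check: 374·22 + 235·(-35) = 3)
  q = 3: r = 1, s = -5 − 3·22 = -71, t = 8 − 3·(-35) = 113  (check: 374·(-71) + 235·113 = 1)
The row with r = 1 (the gcd) gives the Bezout coefficients s = -71, t = 113.
Result: 374 · (-71) + 235 · (113) = 1.

gcd(374, 235) = 1; s = -71, t = 113 (check: 374·(-71) + 235·113 = 1).


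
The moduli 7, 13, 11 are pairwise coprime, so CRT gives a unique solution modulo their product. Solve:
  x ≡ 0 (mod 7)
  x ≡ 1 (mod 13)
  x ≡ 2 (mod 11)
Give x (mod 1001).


Moduli 7, 13, 11 are pairwise coprime; by CRT there is a unique solution modulo M = 7 · 13 · 11 = 1001.
Solve pairwise, accumulating the modulus:
  Start with x ≡ 0 (mod 7).
  Combine with x ≡ 1 (mod 13): since gcd(7, 13) = 1, we get a unique residue mod 91.
    Write x = 0 + 7·t and substitute into x ≡ 1 (mod 13): 7·t ≡ 1 − 0 = 1 (mod 13).
    The inverse of 7 mod 13 is 2 (since 7·2 = 14 = 1·13 + 1), so t ≡ 2·1 = 2 ≡ 2 (mod 13).
    Then x = 0 + 7·2 = 14, valid modulo lcm(7, 13) = 91: x ≡ 14 (mod 91).
  Combine with x ≡ 2 (mod 11): since gcd(91, 11) = 1, we get a unique residue mod 1001.
    Write x = 14 + 91·t and substitute into x ≡ 2 (mod 11): 91·t ≡ 2 − 14 = -12 (mod 11).
    Reduce coefficients mod 11: 3·t ≡ 10 (mod 11).
    The inverse of 3 mod 11 is 4 (since 3·4 = 12 = 1·11 + 1), so t ≡ 4·10 = 40 ≡ 7 (mod 11).
    Then x = 14 + 91·7 = 651, valid modulo lcm(91, 11) = 1001: x ≡ 651 (mod 1001).
Verify: 651 mod 7 = 0 ✓, 651 mod 13 = 1 ✓, 651 mod 11 = 2 ✓.

x ≡ 651 (mod 1001).


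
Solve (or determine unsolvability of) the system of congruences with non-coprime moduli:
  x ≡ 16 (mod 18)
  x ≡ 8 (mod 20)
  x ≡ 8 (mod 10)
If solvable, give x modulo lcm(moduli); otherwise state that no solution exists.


Moduli 18, 20, 10 are not pairwise coprime, so CRT works modulo lcm(m_i) when all pairwise compatibility conditions hold.
Pairwise compatibility: gcd(m_i, m_j) must divide a_i - a_j for every pair.
Merge one congruence at a time:
  Start: x ≡ 16 (mod 18).
  Combine with x ≡ 8 (mod 20): gcd(18, 20) = 2; 8 - 16 = -8, which IS divisible by 2, so compatible.
    Write x = 16 + 18·t and substitute into x ≡ 8 (mod 20): 18·t ≡ 8 − 16 = -8 (mod 20).
    Divide the congruence (and modulus) by g = 2: 9·t ≡ -4 (mod 10).
    Reduce coefficients mod 10: 9·t ≡ 6 (mod 10).
    The inverse of 9 mod 10 is 9 (since 9·9 = 81 = 8·10 + 1), so t ≡ 9·6 = 54 ≡ 4 (mod 10).
    Then x = 16 + 18·4 = 88, valid modulo lcm(18, 20) = 180: x ≡ 88 (mod 180).
  Combine with x ≡ 8 (mod 10): gcd(180, 10) = 10; 8 - 88 = -80, which IS divisible by 10, so compatible.
    Write x = 88 + 180·t and substitute into x ≡ 8 (mod 10): 180·t ≡ 8 − 88 = -80 (mod 10).
    Divide the congruence (and modulus) by g = 10: 18·t ≡ -8 (mod 1).
    Modulo 1 every t works; take t = 0.
    Then x = 88 + 180·0 = 88, valid modulo lcm(180, 10) = 180: x ≡ 88 (mod 180).
Verify: 88 mod 18 = 16, 88 mod 20 = 8, 88 mod 10 = 8.

x ≡ 88 (mod 180).


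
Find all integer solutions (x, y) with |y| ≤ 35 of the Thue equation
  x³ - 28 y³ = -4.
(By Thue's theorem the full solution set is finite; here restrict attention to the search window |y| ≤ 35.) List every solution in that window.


The equation is x³ - 28y³ = -4. For fixed y, x³ = 28·y³ − 4, so a solution requires the RHS to be a perfect cube.
Strategy: iterate y from -35 to 35, compute RHS = 28·y³ − 4, and check whether it is a (positive or negative) perfect cube.
Check small values of y:
  y = 0: RHS = -4 is not a perfect cube.
  y = 1: RHS = 24 is not a perfect cube.
  y = -1: RHS = -32 is not a perfect cube.
  y = 2: RHS = 220 is not a perfect cube.
  y = -2: RHS = -228 is not a perfect cube.
  y = 3: RHS = 752 is not a perfect cube.
  y = -3: RHS = -760 is not a perfect cube.
Continuing the search up to |y| = 35 finds no solutions either.
No (x, y) in the scanned range satisfies the equation.

No integer solutions with |y| ≤ 35.


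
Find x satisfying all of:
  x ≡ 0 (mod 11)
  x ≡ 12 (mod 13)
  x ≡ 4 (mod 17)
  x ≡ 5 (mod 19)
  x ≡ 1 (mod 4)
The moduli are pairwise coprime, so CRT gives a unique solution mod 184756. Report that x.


Product of moduli M = 11 · 13 · 17 · 19 · 4 = 184756.
Merge one congruence at a time:
  Start: x ≡ 0 (mod 11).
  Combine with x ≡ 12 (mod 13); new modulus lcm = 143.
    Write x = 0 + 11·t and substitute into x ≡ 12 (mod 13): 11·t ≡ 12 − 0 = 12 (mod 13).
    The inverse of 11 mod 13 is 6 (since 11·6 = 66 = 5·13 + 1), so t ≡ 6·12 = 72 ≡ 7 (mod 13).
    Then x = 0 + 11·7 = 77, valid modulo lcm(11, 13) = 143: x ≡ 77 (mod 143).
  Combine with x ≡ 4 (mod 17); new modulus lcm = 2431.
    Write x = 77 + 143·t and substitute into x ≡ 4 (mod 17): 143·t ≡ 4 − 77 = -73 (mod 17).
    Reduce coefficients mod 17: 7·t ≡ 12 (mod 17).
    The inverse of 7 mod 17 is 5 (since 7·5 = 35 = 2·17 + 1), so t ≡ 5·12 = 60 ≡ 9 (mod 17).
    Then x = 77 + 143·9 = 1364, valid modulo lcm(143, 17) = 2431: x ≡ 1364 (mod 2431).
  Combine with x ≡ 5 (mod 19); new modulus lcm = 46189.
    Write x = 1364 + 2431·t and substitute into x ≡ 5 (mod 19): 2431·t ≡ 5 − 1364 = -1359 (mod 19).
    Reduce coefficients mod 19: 18·t ≡ 9 (mod 19).
    The inverse of 18 mod 19 is 18 (since 18·18 = 324 = 17·19 + 1), so t ≡ 18·9 = 162 ≡ 10 (mod 19).
    Then x = 1364 + 2431·10 = 25674, valid modulo lcm(2431, 19) = 46189: x ≡ 25674 (mod 46189).
  Combine with x ≡ 1 (mod 4); new modulus lcm = 184756.
    Write x = 25674 + 46189·t and substitute into x ≡ 1 (mod 4): 46189·t ≡ 1 − 25674 = -25673 (mod 4).
    Reduce coefficients mod 4: 1·t ≡ 3 (mod 4).
    So t ≡ 3 (mod 4).
    Then x = 25674 + 46189·3 = 164241, valid modulo lcm(46189, 4) = 184756: x ≡ 164241 (mod 184756).
Verify against each original: 164241 mod 11 = 0, 164241 mod 13 = 12, 164241 mod 17 = 4, 164241 mod 19 = 5, 164241 mod 4 = 1.

x ≡ 164241 (mod 184756).


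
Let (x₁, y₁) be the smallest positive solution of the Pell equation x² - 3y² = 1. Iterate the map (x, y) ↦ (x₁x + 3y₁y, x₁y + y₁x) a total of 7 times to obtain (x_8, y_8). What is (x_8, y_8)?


Step 1: Find the fundamental solution (x₁, y₁) of x² - 3y² = 1.
  Expand √3 as a continued fraction. a₀ = ⌊√3⌋ = 1; iterate m_{k+1} = d_k·a_k − m_k, d_{k+1} = (3 − m_{k+1}²)/d_k, a_{k+1} = ⌊(a₀ + m_{k+1})/d_{k+1}⌋ (starting m₀ = 0, d₀ = 1), with convergents p_k = a_k·p_{k-1} + p_{k-2}, q_k = a_k·q_{k-1} + q_{k-2} (p₋₁ = 1, q₋₁ = 0):
  k = 0: a₀ = 1; p₀/q₀ = 1/1; p₀² − 3·q₀² = 1 − 3 = -2.
  k = 1: m = 1, d = 2, a = ⌊(1 + 1)/2⌋ = 1; p/q = (1·1 + 1)/(1·1 + 0) = 2/1; p² − 3·q² = 4 − 3 = 1.
  The first convergent with p² − 3·q² = 1 gives the fundamental solution (x₁, y₁) = (2, 1).
Step 2: Apply the recurrence (x_{n+1}, y_{n+1}) = (x₁x_n + 3y₁y_n, x₁y_n + y₁x_n) repeatedly.
  From (x_1, y_1) = (2, 1): x_2 = 2·2 + 3·1·1 = 7; y_2 = 2·1 + 1·2 = 4.
  From (x_2, y_2) = (7, 4): x_3 = 2·7 + 3·1·4 = 26; y_3 = 2·4 + 1·7 = 15.
  From (x_3, y_3) = (26, 15): x_4 = 2·26 + 3·1·15 = 97; y_4 = 2·15 + 1·26 = 56.
  From (x_4, y_4) = (97, 56): x_5 = 2·97 + 3·1·56 = 362; y_5 = 2·56 + 1·97 = 209.
  From (x_5, y_5) = (362, 209): x_6 = 2·362 + 3·1·209 = 1351; y_6 = 2·209 + 1·362 = 780.
  From (x_6, y_6) = (1351, 780): x_7 = 2·1351 + 3·1·780 = 5042; y_7 = 2·780 + 1·1351 = 2911.
  From (x_7, y_7) = (5042, 2911): x_8 = 2·5042 + 3·1·2911 = 18817; y_8 = 2·2911 + 1·5042 = 10864.
Step 3: Verify x_8² - 3·y_8² = 354079489 - 354079488 = 1 (should be 1). ✓

(x_1, y_1) = (2, 1); (x_8, y_8) = (18817, 10864).


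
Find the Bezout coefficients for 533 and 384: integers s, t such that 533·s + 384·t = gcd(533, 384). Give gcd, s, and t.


Euclidean algorithm on (533, 384) — divide until remainder is 0:
  533 = 1 · 384 + 149
  384 = 2 · 149 + 86
  149 = 1 · 86 + 63
  86 = 1 · 63 + 23
  63 = 2 · 23 + 17
  23 = 1 · 17 + 6
  17 = 2 · 6 + 5
  6 = 1 · 5 + 1
  5 = 5 · 1 + 0
gcd(533, 384) = 1.
Track Bezout coefficients alongside the remainders: start with r₀ = 533 = a·1 + b·0 (s = 1, t = 0) and r₁ = 384 = a·0 + b·1 (s = 0, t = 1); each new remainder r_{k+1} = r_{k-1} − q_k·r_k inherits s_{k+1} = s_{k-1} − q_k·s_k, t_{k+1} = t_{k-1} − q_k·t_k, so r_k = a·s_k + b·t_k at every step:
  q = 1: r = 149, s = 1 − 1·0 = 1, t = 0 − 1·1 = -1  (check: 533·1 + 384·(-1) = 149)
  q = 2: r = 86, s = 0 − 2·1 = -2, t = 1 − 2·(-1) = 3  (check: 533·(-2) + 384·3 = 86)
  q = 1: r = 63, s = 1 − 1·(-2) = 3, t = -1 − 1·3 = -4  (check: 533·3 + 384·(-4) = 63)
  q = 1: r = 23, s = -2 − 1·3 = -5, t = 3 − 1·(-4) = 7  (check: 533·(-5) + 384·7 = 23)
  q = 2: r = 17, s = 3 − 2·(-5) = 13, t = -4 − 2·7 = -18  (check: 533·13 + 384·(-18) = 17)
  q = 1: r = 6, s = -5 − 1·13 = -18, t = 7 − 1·(-18) = 25  (check: 533·(-18) + 384·25 = 6)
  q = 2: r = 5, s = 13 − 2·(-18) = 49, t = -18 − 2·25 = -68  (check: 533·49 + 384·(-68) = 5)
  q = 1: r = 1, s = -18 − 1·49 = -67, t = 25 − 1·(-68) = 93  (check: 533·(-67) + 384·93 = 1)
The row with r = 1 (the gcd) gives the Bezout coefficients s = -67, t = 93.
Result: 533 · (-67) + 384 · (93) = 1.

gcd(533, 384) = 1; s = -67, t = 93 (check: 533·(-67) + 384·93 = 1).


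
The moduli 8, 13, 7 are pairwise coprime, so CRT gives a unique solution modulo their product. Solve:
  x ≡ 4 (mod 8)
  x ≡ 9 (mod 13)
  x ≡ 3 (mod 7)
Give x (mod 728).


Moduli 8, 13, 7 are pairwise coprime; by CRT there is a unique solution modulo M = 8 · 13 · 7 = 728.
Solve pairwise, accumulating the modulus:
  Start with x ≡ 4 (mod 8).
  Combine with x ≡ 9 (mod 13): since gcd(8, 13) = 1, we get a unique residue mod 104.
    Write x = 4 + 8·t and substitute into x ≡ 9 (mod 13): 8·t ≡ 9 − 4 = 5 (mod 13).
    The inverse of 8 mod 13 is 5 (since 8·5 = 40 = 3·13 + 1), so t ≡ 5·5 = 25 ≡ 12 (mod 13).
    Then x = 4 + 8·12 = 100, valid modulo lcm(8, 13) = 104: x ≡ 100 (mod 104).
  Combine with x ≡ 3 (mod 7): since gcd(104, 7) = 1, we get a unique residue mod 728.
    Write x = 100 + 104·t and substitute into x ≡ 3 (mod 7): 104·t ≡ 3 − 100 = -97 (mod 7).
    Reduce coefficients mod 7: 6·t ≡ 1 (mod 7).
    The inverse of 6 mod 7 is 6 (since 6·6 = 36 = 5·7 + 1), so t ≡ 6·1 = 6 ≡ 6 (mod 7).
    Then x = 100 + 104·6 = 724, valid modulo lcm(104, 7) = 728: x ≡ 724 (mod 728).
Verify: 724 mod 8 = 4 ✓, 724 mod 13 = 9 ✓, 724 mod 7 = 3 ✓.

x ≡ 724 (mod 728).


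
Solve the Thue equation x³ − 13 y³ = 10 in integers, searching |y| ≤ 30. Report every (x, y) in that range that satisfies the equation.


The equation is x³ - 13y³ = 10. For fixed y, x³ = 13·y³ + 10, so a solution requires the RHS to be a perfect cube.
Strategy: iterate y from -30 to 30, compute RHS = 13·y³ + 10, and check whether it is a (positive or negative) perfect cube.
Check small values of y:
  y = 0: RHS = 10 is not a perfect cube.
  y = 1: RHS = 23 is not a perfect cube.
  y = -1: RHS = -3 is not a perfect cube.
  y = 2: RHS = 114 is not a perfect cube.
  y = -2: RHS = -94 is not a perfect cube.
  y = 3: RHS = 361 is not a perfect cube.
  y = -3: RHS = -341 is not a perfect cube.
Continuing the search up to |y| = 30 finds no solutions either.
No (x, y) in the scanned range satisfies the equation.

No integer solutions with |y| ≤ 30.


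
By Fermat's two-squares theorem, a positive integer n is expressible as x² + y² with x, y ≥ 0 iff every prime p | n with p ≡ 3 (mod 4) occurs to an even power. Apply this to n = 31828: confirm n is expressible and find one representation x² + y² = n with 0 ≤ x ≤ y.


Step 1: Factor n = 31828 = 2^2 · 73 · 109.
Step 2: Check the mod-4 condition on each prime factor: 2 = 2 (special); 73 ≡ 1 (mod 4), exponent 1; 109 ≡ 1 (mod 4), exponent 1.
All primes ≡ 3 (mod 4) appear to even exponent (or don't appear), so by the two-squares theorem n IS expressible as a sum of two squares.
Step 3: Build a representation. Group n = k² · m with k = 2 and m = 73 · 109 = 7957 (a product of primes ≡ 1 (mod 4)); a representation of m scales to one of n via (k·x)² + (k·y)² = k²(x² + y²). Each prime p ≡ 1 (mod 4) is itself a sum of two squares; find a² by testing p − a² for a perfect square:
  73: 73 − 1² = 72, 73 − 2² = 69, 73 − 3² = 64 = 8² ⇒ 73 = 3² + 8².
  109: 109 − 1² = 108, 109 − 2² = 105, 109 − 3² = 100 = 10² ⇒ 109 = 3² + 10².
  Combine using the Brahmagupta–Fibonacci identity (a² + b²)(c² + d²) = (ac − bd)² + (ad + bc)² = (ac + bd)² + (ad − bc)²:
  73 · 109 = 7957: from (3² + 8²)(3² + 10²), take (3·3 − 8·10, 3·10 + 8·3) = (9 − 80, 30 + 24) = (-71, 54); dropping signs (only squares matter) gives (71, 54); check 71² + 54² = 5041 + 2916 = 7957 ✓.
  Scale by k = 2: (2·71, 2·54) = (142, 108).
Step 4: Order so x ≤ y and verify: 108² + 142² = 11664 + 20164 = 31828 = n. ✓

n = 31828 = 108² + 142² (one valid representation with x ≤ y).


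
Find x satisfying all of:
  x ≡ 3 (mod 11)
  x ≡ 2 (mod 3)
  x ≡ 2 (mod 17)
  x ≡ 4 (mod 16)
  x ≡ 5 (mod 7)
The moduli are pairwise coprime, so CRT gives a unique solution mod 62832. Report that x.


Product of moduli M = 11 · 3 · 17 · 16 · 7 = 62832.
Merge one congruence at a time:
  Start: x ≡ 3 (mod 11).
  Combine with x ≡ 2 (mod 3); new modulus lcm = 33.
    Write x = 3 + 11·t and substitute into x ≡ 2 (mod 3): 11·t ≡ 2 − 3 = -1 (mod 3).
    Reduce coefficients mod 3: 2·t ≡ 2 (mod 3).
    The inverse of 2 mod 3 is 2 (since 2·2 = 4 = 1·3 + 1), so t ≡ 2·2 = 4 ≡ 1 (mod 3).
    Then x = 3 + 11·1 = 14, valid modulo lcm(11, 3) = 33: x ≡ 14 (mod 33).
  Combine with x ≡ 2 (mod 17); new modulus lcm = 561.
    Write x = 14 + 33·t and substitute into x ≡ 2 (mod 17): 33·t ≡ 2 − 14 = -12 (mod 17).
    Reduce coefficients mod 17: 16·t ≡ 5 (mod 17).
    The inverse of 16 mod 17 is 16 (since 16·16 = 256 = 15·17 + 1), so t ≡ 16·5 = 80 ≡ 12 (mod 17).
    Then x = 14 + 33·12 = 410, valid modulo lcm(33, 17) = 561: x ≡ 410 (mod 561).
  Combine with x ≡ 4 (mod 16); new modulus lcm = 8976.
    Write x = 410 + 561·t and substitute into x ≡ 4 (mod 16): 561·t ≡ 4 − 410 = -406 (mod 16).
    Reduce coefficients mod 16: 1·t ≡ 10 (mod 16).
    So t ≡ 10 (mod 16).
    Then x = 410 + 561·10 = 6020, valid modulo lcm(561, 16) = 8976: x ≡ 6020 (mod 8976).
  Combine with x ≡ 5 (mod 7); new modulus lcm = 62832.
    Write x = 6020 + 8976·t and substitute into x ≡ 5 (mod 7): 8976·t ≡ 5 − 6020 = -6015 (mod 7).
    Reduce coefficients mod 7: 2·t ≡ 5 (mod 7).
    The inverse of 2 mod 7 is 4 (since 2·4 = 8 = 1·7 + 1), so t ≡ 4·5 = 20 ≡ 6 (mod 7).
    Then x = 6020 + 8976·6 = 59876, valid modulo lcm(8976, 7) = 62832: x ≡ 59876 (mod 62832).
Verify against each original: 59876 mod 11 = 3, 59876 mod 3 = 2, 59876 mod 17 = 2, 59876 mod 16 = 4, 59876 mod 7 = 5.

x ≡ 59876 (mod 62832).


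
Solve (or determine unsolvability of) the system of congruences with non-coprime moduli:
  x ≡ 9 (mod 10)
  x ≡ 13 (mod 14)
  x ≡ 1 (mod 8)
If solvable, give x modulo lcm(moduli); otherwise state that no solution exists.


Moduli 10, 14, 8 are not pairwise coprime, so CRT works modulo lcm(m_i) when all pairwise compatibility conditions hold.
Pairwise compatibility: gcd(m_i, m_j) must divide a_i - a_j for every pair.
Merge one congruence at a time:
  Start: x ≡ 9 (mod 10).
  Combine with x ≡ 13 (mod 14): gcd(10, 14) = 2; 13 - 9 = 4, which IS divisible by 2, so compatible.
    Write x = 9 + 10·t and substitute into x ≡ 13 (mod 14): 10·t ≡ 13 − 9 = 4 (mod 14).
    Divide the congruence (and modulus) by g = 2: 5·t ≡ 2 (mod 7).
    The inverse of 5 mod 7 is 3 (since 5·3 = 15 = 2·7 + 1), so t ≡ 3·2 = 6 ≡ 6 (mod 7).
    Then x = 9 + 10·6 = 69, valid modulo lcm(10, 14) = 70: x ≡ 69 (mod 70).
  Combine with x ≡ 1 (mod 8): gcd(70, 8) = 2; 1 - 69 = -68, which IS divisible by 2, so compatible.
    Write x = 69 + 70·t and substitute into x ≡ 1 (mod 8): 70·t ≡ 1 − 69 = -68 (mod 8).
    Divide the congruence (and modulus) by g = 2: 35·t ≡ -34 (mod 4).
    Reduce coefficients mod 4: 3·t ≡ 2 (mod 4).
    The inverse of 3 mod 4 is 3 (since 3·3 = 9 = 2·4 + 1), so t ≡ 3·2 = 6 ≡ 2 (mod 4).
    Then x = 69 + 70·2 = 209, valid modulo lcm(70, 8) = 280: x ≡ 209 (mod 280).
Verify: 209 mod 10 = 9, 209 mod 14 = 13, 209 mod 8 = 1.

x ≡ 209 (mod 280).


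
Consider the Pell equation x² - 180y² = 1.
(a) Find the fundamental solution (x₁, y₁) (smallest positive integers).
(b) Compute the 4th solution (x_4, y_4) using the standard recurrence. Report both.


Step 1: Find the fundamental solution (x₁, y₁) of x² - 180y² = 1.
  Expand √180 as a continued fraction. a₀ = ⌊√180⌋ = 13; iterate m_{k+1} = d_k·a_k − m_k, d_{k+1} = (180 − m_{k+1}²)/d_k, a_{k+1} = ⌊(a₀ + m_{k+1})/d_{k+1}⌋ (starting m₀ = 0, d₀ = 1), with convergents p_k = a_k·p_{k-1} + p_{k-2}, q_k = a_k·q_{k-1} + q_{k-2} (p₋₁ = 1, q₋₁ = 0):
  k = 0: a₀ = 13; p₀/q₀ = 13/1; p₀² − 180·q₀² = 169 − 180 = -11.
  k = 1: m = 13, d = 11, a = ⌊(13 + 13)/11⌋ = 2; p/q = (2·13 + 1)/(2·1 + 0) = 27/2; p² − 180·q² = 729 − 720 = 9.
  k = 2: m = 9, d = 9, a = ⌊(13 + 9)/9⌋ = 2; p/q = (2·27 + 13)/(2·2 + 1) = 67/5; p² − 180·q² = 4489 − 4500 = -11.
  k = 3: m = 9, d = 11, a = ⌊(13 + 9)/11⌋ = 2; p/q = (2·67 + 27)/(2·5 + 2) = 161/12; p² − 180·q² = 25921 − 25920 = 1.
  The first convergent with p² − 180·q² = 1 gives the fundamental solution (x₁, y₁) = (161, 12).
Step 2: Apply the recurrence (x_{n+1}, y_{n+1}) = (x₁x_n + 180y₁y_n, x₁y_n + y₁x_n) repeatedly.
  From (x_1, y_1) = (161, 12): x_2 = 161·161 + 180·12·12 = 51841; y_2 = 161·12 + 12·161 = 3864.
  From (x_2, y_2) = (51841, 3864): x_3 = 161·51841 + 180·12·3864 = 16692641; y_3 = 161·3864 + 12·51841 = 1244196.
  From (x_3, y_3) = (16692641, 1244196): x_4 = 161·16692641 + 180·12·1244196 = 5374978561; y_4 = 161·1244196 + 12·16692641 = 400627248.
Step 3: Verify x_4² - 180·y_4² = 28890394531209630721 - 28890394531209630720 = 1 (should be 1). ✓

(x_1, y_1) = (161, 12); (x_4, y_4) = (5374978561, 400627248).


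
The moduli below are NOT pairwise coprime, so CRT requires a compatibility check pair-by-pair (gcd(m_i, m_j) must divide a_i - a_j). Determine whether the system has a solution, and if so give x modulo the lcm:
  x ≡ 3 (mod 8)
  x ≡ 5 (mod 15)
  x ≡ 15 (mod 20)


Moduli 8, 15, 20 are not pairwise coprime, so CRT works modulo lcm(m_i) when all pairwise compatibility conditions hold.
Pairwise compatibility: gcd(m_i, m_j) must divide a_i - a_j for every pair.
Merge one congruence at a time:
  Start: x ≡ 3 (mod 8).
  Combine with x ≡ 5 (mod 15): gcd(8, 15) = 1; 5 - 3 = 2, which IS divisible by 1, so compatible.
    Write x = 3 + 8·t and substitute into x ≡ 5 (mod 15): 8·t ≡ 5 − 3 = 2 (mod 15).
    The inverse of 8 mod 15 is 2 (since 8·2 = 16 = 1·15 + 1), so t ≡ 2·2 = 4 ≡ 4 (mod 15).
    Then x = 3 + 8·4 = 35, valid modulo lcm(8, 15) = 120: x ≡ 35 (mod 120).
  Combine with x ≡ 15 (mod 20): gcd(120, 20) = 20; 15 - 35 = -20, which IS divisible by 20, so compatible.
    Write x = 35 + 120·t and substitute into x ≡ 15 (mod 20): 120·t ≡ 15 − 35 = -20 (mod 20).
    Divide the congruence (and modulus) by g = 20: 6·t ≡ -1 (mod 1).
    Modulo 1 every t works; take t = 0.
    Then x = 35 + 120·0 = 35, valid modulo lcm(120, 20) = 120: x ≡ 35 (mod 120).
Verify: 35 mod 8 = 3, 35 mod 15 = 5, 35 mod 20 = 15.

x ≡ 35 (mod 120).


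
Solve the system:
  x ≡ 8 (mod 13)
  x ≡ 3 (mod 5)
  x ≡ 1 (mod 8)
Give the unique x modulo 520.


Moduli 13, 5, 8 are pairwise coprime; by CRT there is a unique solution modulo M = 13 · 5 · 8 = 520.
Solve pairwise, accumulating the modulus:
  Start with x ≡ 8 (mod 13).
  Combine with x ≡ 3 (mod 5): since gcd(13, 5) = 1, we get a unique residue mod 65.
    Write x = 8 + 13·t and substitute into x ≡ 3 (mod 5): 13·t ≡ 3 − 8 = -5 (mod 5).
    Reduce coefficients mod 5: 3·t ≡ 0 (mod 5).
    The inverse of 3 mod 5 is 2 (since 3·2 = 6 = 1·5 + 1), so t ≡ 2·0 = 0 ≡ 0 (mod 5).
    Then x = 8 + 13·0 = 8, valid modulo lcm(13, 5) = 65: x ≡ 8 (mod 65).
  Combine with x ≡ 1 (mod 8): since gcd(65, 8) = 1, we get a unique residue mod 520.
    Write x = 8 + 65·t and substitute into x ≡ 1 (mod 8): 65·t ≡ 1 − 8 = -7 (mod 8).
    Reduce coefficients mod 8: 1·t ≡ 1 (mod 8).
    So t ≡ 1 (mod 8).
    Then x = 8 + 65·1 = 73, valid modulo lcm(65, 8) = 520: x ≡ 73 (mod 520).
Verify: 73 mod 13 = 8 ✓, 73 mod 5 = 3 ✓, 73 mod 8 = 1 ✓.

x ≡ 73 (mod 520).


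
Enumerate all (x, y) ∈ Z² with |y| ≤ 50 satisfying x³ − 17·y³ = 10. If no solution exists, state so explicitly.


The equation is x³ - 17y³ = 10. For fixed y, x³ = 17·y³ + 10, so a solution requires the RHS to be a perfect cube.
Strategy: iterate y from -50 to 50, compute RHS = 17·y³ + 10, and check whether it is a (positive or negative) perfect cube.
Check small values of y:
  y = 0: RHS = 10 is not a perfect cube.
  y = 1: RHS = 27 = (3)³ ⇒ x = 3 works.
  y = -1: RHS = -7 is not a perfect cube.
  y = 2: RHS = 146 is not a perfect cube.
  y = -2: RHS = -126 is not a perfect cube.
  y = 3: RHS = 469 is not a perfect cube.
  y = -3: RHS = -449 is not a perfect cube.
Continuing the search up to |y| = 50 finds no further solutions beyond those listed.
Collected solutions: (3, 1).

Solutions (with |y| ≤ 50): (3, 1).


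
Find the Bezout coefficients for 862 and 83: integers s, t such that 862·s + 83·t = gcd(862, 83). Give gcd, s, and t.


Euclidean algorithm on (862, 83) — divide until remainder is 0:
  862 = 10 · 83 + 32
  83 = 2 · 32 + 19
  32 = 1 · 19 + 13
  19 = 1 · 13 + 6
  13 = 2 · 6 + 1
  6 = 6 · 1 + 0
gcd(862, 83) = 1.
Track Bezout coefficients alongside the remainders: start with r₀ = 862 = a·1 + b·0 (s = 1, t = 0) and r₁ = 83 = a·0 + b·1 (s = 0, t = 1); each new remainder r_{k+1} = r_{k-1} − q_k·r_k inherits s_{k+1} = s_{k-1} − q_k·s_k, t_{k+1} = t_{k-1} − q_k·t_k, so r_k = a·s_k + b·t_k at every step:
  q = 10: r = 32, s = 1 − 10·0 = 1, t = 0 − 10·1 = -10  (check: 862·1 + 83·(-10) = 32)
  q = 2: r = 19, s = 0 − 2·1 = -2, t = 1 − 2·(-10) = 21  (check: 862·(-2) + 83·21 = 19)
  q = 1: r = 13, s = 1 − 1·(-2) = 3, t = -10 − 1·21 = -31  (check: 862·3 + 83·(-31) = 13)
  q = 1: r = 6, s = -2 − 1·3 = -5, t = 21 − 1·(-31) = 52  (check: 862·(-5) + 83·52 = 6)
  q = 2: r = 1, s = 3 − 2·(-5) = 13, t = -31 − 2·52 = -135  (check: 862·13 + 83·(-135) = 1)
The row with r = 1 (the gcd) gives the Bezout coefficients s = 13, t = -135.
Result: 862 · (13) + 83 · (-135) = 1.

gcd(862, 83) = 1; s = 13, t = -135 (check: 862·13 + 83·(-135) = 1).


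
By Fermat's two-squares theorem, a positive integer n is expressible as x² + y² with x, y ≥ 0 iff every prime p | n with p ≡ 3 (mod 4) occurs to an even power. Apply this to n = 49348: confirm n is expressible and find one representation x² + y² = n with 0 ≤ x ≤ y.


Step 1: Factor n = 49348 = 2^2 · 13^2 · 73.
Step 2: Check the mod-4 condition on each prime factor: 2 = 2 (special); 13 ≡ 1 (mod 4), exponent 2; 73 ≡ 1 (mod 4), exponent 1.
All primes ≡ 3 (mod 4) appear to even exponent (or don't appear), so by the two-squares theorem n IS expressible as a sum of two squares.
Step 3: Build a representation. Group n = k² · m with k = 2 and m = 13 · 13 · 73 = 12337 (a product of primes ≡ 1 (mod 4)); a representation of m scales to one of n via (k·x)² + (k·y)² = k²(x² + y²). Each prime p ≡ 1 (mod 4) is itself a sum of two squares; find a² by testing p − a² for a perfect square:
  13: 13 − 1² = 12, 13 − 2² = 9 = 3² ⇒ 13 = 2² + 3².
  73: 73 − 1² = 72, 73 − 2² = 69, 73 − 3² = 64 = 8² ⇒ 73 = 3² + 8².
  Combine using the Brahmagupta–Fibonacci identity (a² + b²)(c² + d²) = (ac − bd)² + (ad + bc)² = (ac + bd)² + (ad − bc)²:
  13 · 13 = 169: from (2² + 3²)(2² + 3²), take (2·2 − 3·3, 2·3 + 3·2) = (4 − 9, 6 + 6) = (-5, 12); dropping signs (only squares matter) gives (5, 12); check 5² + 12² = 25 + 144 = 169 ✓.
  169 · 73 = 12337: from (5² + 12²)(3² + 8²), take (5·3 − 12·8, 5·8 + 12·3) = (15 − 96, 40 + 36) = (-81, 76); dropping signs (only squares matter) gives (81, 76); check 81² + 76² = 6561 + 5776 = 12337 ✓.
  Scale by k = 2: (2·81, 2·76) = (162, 152).
Step 4: Order so x ≤ y and verify: 152² + 162² = 23104 + 26244 = 49348 = n. ✓

n = 49348 = 152² + 162² (one valid representation with x ≤ y).


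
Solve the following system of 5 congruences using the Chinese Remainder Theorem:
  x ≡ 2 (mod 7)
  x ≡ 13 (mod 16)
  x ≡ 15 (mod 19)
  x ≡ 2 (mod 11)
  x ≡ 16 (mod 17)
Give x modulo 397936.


Product of moduli M = 7 · 16 · 19 · 11 · 17 = 397936.
Merge one congruence at a time:
  Start: x ≡ 2 (mod 7).
  Combine with x ≡ 13 (mod 16); new modulus lcm = 112.
    Write x = 2 + 7·t and substitute into x ≡ 13 (mod 16): 7·t ≡ 13 − 2 = 11 (mod 16).
    The inverse of 7 mod 16 is 7 (since 7·7 = 49 = 3·16 + 1), so t ≡ 7·11 = 77 ≡ 13 (mod 16).
    Then x = 2 + 7·13 = 93, valid modulo lcm(7, 16) = 112: x ≡ 93 (mod 112).
  Combine with x ≡ 15 (mod 19); new modulus lcm = 2128.
    Write x = 93 + 112·t and substitute into x ≡ 15 (mod 19): 112·t ≡ 15 − 93 = -78 (mod 19).
    Reduce coefficients mod 19: 17·t ≡ 17 (mod 19).
    The inverse of 17 mod 19 is 9 (since 17·9 = 153 = 8·19 + 1), so t ≡ 9·17 = 153 ≡ 1 (mod 19).
    Then x = 93 + 112·1 = 205, valid modulo lcm(112, 19) = 2128: x ≡ 205 (mod 2128).
  Combine with x ≡ 2 (mod 11); new modulus lcm = 23408.
    Write x = 205 + 2128·t and substitute into x ≡ 2 (mod 11): 2128·t ≡ 2 − 205 = -203 (mod 11).
    Reduce coefficients mod 11: 5·t ≡ 6 (mod 11).
    The inverse of 5 mod 11 is 9 (since 5·9 = 45 = 4·11 + 1), so t ≡ 9·6 = 54 ≡ 10 (mod 11).
    Then x = 205 + 2128·10 = 21485, valid modulo lcm(2128, 11) = 23408: x ≡ 21485 (mod 23408).
  Combine with x ≡ 16 (mod 17); new modulus lcm = 397936.
    Write x = 21485 + 23408·t and substitute into x ≡ 16 (mod 17): 23408·t ≡ 16 − 21485 = -21469 (mod 17).
    Reduce coefficients mod 17: 16·t ≡ 2 (mod 17).
    The inverse of 16 mod 17 is 16 (since 16·16 = 256 = 15·17 + 1), so t ≡ 16·2 = 32 ≡ 15 (mod 17).
    Then x = 21485 + 23408·15 = 372605, valid modulo lcm(23408, 17) = 397936: x ≡ 372605 (mod 397936).
Verify against each original: 372605 mod 7 = 2, 372605 mod 16 = 13, 372605 mod 19 = 15, 372605 mod 11 = 2, 372605 mod 17 = 16.

x ≡ 372605 (mod 397936).


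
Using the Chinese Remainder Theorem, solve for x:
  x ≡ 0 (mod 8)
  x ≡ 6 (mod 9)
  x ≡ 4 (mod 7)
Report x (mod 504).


Moduli 8, 9, 7 are pairwise coprime; by CRT there is a unique solution modulo M = 8 · 9 · 7 = 504.
Solve pairwise, accumulating the modulus:
  Start with x ≡ 0 (mod 8).
  Combine with x ≡ 6 (mod 9): since gcd(8, 9) = 1, we get a unique residue mod 72.
    Write x = 0 + 8·t and substitute into x ≡ 6 (mod 9): 8·t ≡ 6 − 0 = 6 (mod 9).
    The inverse of 8 mod 9 is 8 (since 8·8 = 64 = 7·9 + 1), so t ≡ 8·6 = 48 ≡ 3 (mod 9).
    Then x = 0 + 8·3 = 24, valid modulo lcm(8, 9) = 72: x ≡ 24 (mod 72).
  Combine with x ≡ 4 (mod 7): since gcd(72, 7) = 1, we get a unique residue mod 504.
    Write x = 24 + 72·t and substitute into x ≡ 4 (mod 7): 72·t ≡ 4 − 24 = -20 (mod 7).
    Reduce coefficients mod 7: 2·t ≡ 1 (mod 7).
    The inverse of 2 mod 7 is 4 (since 2·4 = 8 = 1·7 + 1), so t ≡ 4·1 = 4 ≡ 4 (mod 7).
    Then x = 24 + 72·4 = 312, valid modulo lcm(72, 7) = 504: x ≡ 312 (mod 504).
Verify: 312 mod 8 = 0 ✓, 312 mod 9 = 6 ✓, 312 mod 7 = 4 ✓.

x ≡ 312 (mod 504).


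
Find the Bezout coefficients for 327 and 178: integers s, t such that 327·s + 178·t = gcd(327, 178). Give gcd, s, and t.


Euclidean algorithm on (327, 178) — divide until remainder is 0:
  327 = 1 · 178 + 149
  178 = 1 · 149 + 29
  149 = 5 · 29 + 4
  29 = 7 · 4 + 1
  4 = 4 · 1 + 0
gcd(327, 178) = 1.
Track Bezout coefficients alongside the remainders: start with r₀ = 327 = a·1 + b·0 (s = 1, t = 0) and r₁ = 178 = a·0 + b·1 (s = 0, t = 1); each new remainder r_{k+1} = r_{k-1} − q_k·r_k inherits s_{k+1} = s_{k-1} − q_k·s_k, t_{k+1} = t_{k-1} − q_k·t_k, so r_k = a·s_k + b·t_k at every step:
  q = 1: r = 149, s = 1 − 1·0 = 1, t = 0 − 1·1 = -1  (check: 327·1 + 178·(-1) = 149)
  q = 1: r = 29, s = 0 − 1·1 = -1, t = 1 − 1·(-1) = 2  (check: 327·(-1) + 178·2 = 29)
  q = 5: r = 4, s = 1 − 5·(-1) = 6, t = -1 − 5·2 = -11  (check: 327·6 + 178·(-11) = 4)
  q = 7: r = 1, s = -1 − 7·6 = -43, t = 2 − 7·(-11) = 79  (check: 327·(-43) + 178·79 = 1)
The row with r = 1 (the gcd) gives the Bezout coefficients s = -43, t = 79.
Result: 327 · (-43) + 178 · (79) = 1.

gcd(327, 178) = 1; s = -43, t = 79 (check: 327·(-43) + 178·79 = 1).


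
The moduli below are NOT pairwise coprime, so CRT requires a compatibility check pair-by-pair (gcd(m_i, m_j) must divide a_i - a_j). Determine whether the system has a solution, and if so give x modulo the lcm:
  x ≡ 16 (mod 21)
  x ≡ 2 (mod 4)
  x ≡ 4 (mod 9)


Moduli 21, 4, 9 are not pairwise coprime, so CRT works modulo lcm(m_i) when all pairwise compatibility conditions hold.
Pairwise compatibility: gcd(m_i, m_j) must divide a_i - a_j for every pair.
Merge one congruence at a time:
  Start: x ≡ 16 (mod 21).
  Combine with x ≡ 2 (mod 4): gcd(21, 4) = 1; 2 - 16 = -14, which IS divisible by 1, so compatible.
    Write x = 16 + 21·t and substitute into x ≡ 2 (mod 4): 21·t ≡ 2 − 16 = -14 (mod 4).
    Reduce coefficients mod 4: 1·t ≡ 2 (mod 4).
    So t ≡ 2 (mod 4).
    Then x = 16 + 21·2 = 58, valid modulo lcm(21, 4) = 84: x ≡ 58 (mod 84).
  Combine with x ≡ 4 (mod 9): gcd(84, 9) = 3; 4 - 58 = -54, which IS divisible by 3, so compatible.
    Write x = 58 + 84·t and substitute into x ≡ 4 (mod 9): 84·t ≡ 4 − 58 = -54 (mod 9).
    Divide the congruence (and modulus) by g = 3: 28·t ≡ -18 (mod 3).
    Reduce coefficients mod 3: 1·t ≡ 0 (mod 3).
    So t ≡ 0 (mod 3).
    Then x = 58 + 84·0 = 58, valid modulo lcm(84, 9) = 252: x ≡ 58 (mod 252).
Verify: 58 mod 21 = 16, 58 mod 4 = 2, 58 mod 9 = 4.

x ≡ 58 (mod 252).


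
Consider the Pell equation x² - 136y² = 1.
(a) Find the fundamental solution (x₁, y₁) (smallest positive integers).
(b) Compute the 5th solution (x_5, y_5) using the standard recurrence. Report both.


Step 1: Find the fundamental solution (x₁, y₁) of x² - 136y² = 1.
  Expand √136 as a continued fraction. a₀ = ⌊√136⌋ = 11; iterate m_{k+1} = d_k·a_k − m_k, d_{k+1} = (136 − m_{k+1}²)/d_k, a_{k+1} = ⌊(a₀ + m_{k+1})/d_{k+1}⌋ (starting m₀ = 0, d₀ = 1), with convergents p_k = a_k·p_{k-1} + p_{k-2}, q_k = a_k·q_{k-1} + q_{k-2} (p₋₁ = 1, q₋₁ = 0):
  k = 0: a₀ = 11; p₀/q₀ = 11/1; p₀² − 136·q₀² = 121 − 136 = -15.
  k = 1: m = 11, d = 15, a = ⌊(11 + 11)/15⌋ = 1; p/q = (1·11 + 1)/(1·1 + 0) = 12/1; p² − 136·q² = 144 − 136 = 8.
  k = 2: m = 4, d = 8, a = ⌊(11 + 4)/8⌋ = 1; p/q = (1·12 + 11)/(1·1 + 1) = 23/2; p² − 136·q² = 529 − 544 = -15.
  k = 3: m = 4, d = 15, a = ⌊(11 + 4)/15⌋ = 1; p/q = (1·23 + 12)/(1·2 + 1) = 35/3; p² − 136·q² = 1225 − 1224 = 1.
  The first convergent with p² − 136·q² = 1 gives the fundamental solution (x₁, y₁) = (35, 3).
Step 2: Apply the recurrence (x_{n+1}, y_{n+1}) = (x₁x_n + 136y₁y_n, x₁y_n + y₁x_n) repeatedly.
  From (x_1, y_1) = (35, 3): x_2 = 35·35 + 136·3·3 = 2449; y_2 = 35·3 + 3·35 = 210.
  From (x_2, y_2) = (2449, 210): x_3 = 35·2449 + 136·3·210 = 171395; y_3 = 35·210 + 3·2449 = 14697.
  From (x_3, y_3) = (171395, 14697): x_4 = 35·171395 + 136·3·14697 = 11995201; y_4 = 35·14697 + 3·171395 = 1028580.
  From (x_4, y_4) = (11995201, 1028580): x_5 = 35·11995201 + 136·3·1028580 = 839492675; y_5 = 35·1028580 + 3·11995201 = 71985903.
Step 3: Verify x_5² - 136·y_5² = 704747951378655625 - 704747951378655624 = 1 (should be 1). ✓

(x_1, y_1) = (35, 3); (x_5, y_5) = (839492675, 71985903).


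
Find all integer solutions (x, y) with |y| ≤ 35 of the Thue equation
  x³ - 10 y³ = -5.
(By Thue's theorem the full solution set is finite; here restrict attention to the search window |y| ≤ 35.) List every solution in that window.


The equation is x³ - 10y³ = -5. For fixed y, x³ = 10·y³ − 5, so a solution requires the RHS to be a perfect cube.
Strategy: iterate y from -35 to 35, compute RHS = 10·y³ − 5, and check whether it is a (positive or negative) perfect cube.
Check small values of y:
  y = 0: RHS = -5 is not a perfect cube.
  y = 1: RHS = 5 is not a perfect cube.
  y = -1: RHS = -15 is not a perfect cube.
  y = 2: RHS = 75 is not a perfect cube.
  y = -2: RHS = -85 is not a perfect cube.
  y = 3: RHS = 265 is not a perfect cube.
  y = -3: RHS = -275 is not a perfect cube.
Continuing the search up to |y| = 35 finds no solutions either.
No (x, y) in the scanned range satisfies the equation.

No integer solutions with |y| ≤ 35.


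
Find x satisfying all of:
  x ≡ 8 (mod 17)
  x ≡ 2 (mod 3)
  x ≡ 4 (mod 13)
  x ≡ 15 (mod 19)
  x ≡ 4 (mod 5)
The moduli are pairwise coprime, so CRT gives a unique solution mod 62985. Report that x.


Product of moduli M = 17 · 3 · 13 · 19 · 5 = 62985.
Merge one congruence at a time:
  Start: x ≡ 8 (mod 17).
  Combine with x ≡ 2 (mod 3); new modulus lcm = 51.
    Write x = 8 + 17·t and substitute into x ≡ 2 (mod 3): 17·t ≡ 2 − 8 = -6 (mod 3).
    Reduce coefficients mod 3: 2·t ≡ 0 (mod 3).
    The inverse of 2 mod 3 is 2 (since 2·2 = 4 = 1·3 + 1), so t ≡ 2·0 = 0 ≡ 0 (mod 3).
    Then x = 8 + 17·0 = 8, valid modulo lcm(17, 3) = 51: x ≡ 8 (mod 51).
  Combine with x ≡ 4 (mod 13); new modulus lcm = 663.
    Write x = 8 + 51·t and substitute into x ≡ 4 (mod 13): 51·t ≡ 4 − 8 = -4 (mod 13).
    Reduce coefficients mod 13: 12·t ≡ 9 (mod 13).
    The inverse of 12 mod 13 is 12 (since 12·12 = 144 = 11·13 + 1), so t ≡ 12·9 = 108 ≡ 4 (mod 13).
    Then x = 8 + 51·4 = 212, valid modulo lcm(51, 13) = 663: x ≡ 212 (mod 663).
  Combine with x ≡ 15 (mod 19); new modulus lcm = 12597.
    Write x = 212 + 663·t and substitute into x ≡ 15 (mod 19): 663·t ≡ 15 − 212 = -197 (mod 19).
    Reduce coefficients mod 19: 17·t ≡ 12 (mod 19).
    The inverse of 17 mod 19 is 9 (since 17·9 = 153 = 8·19 + 1), so t ≡ 9·12 = 108 ≡ 13 (mod 19).
    Then x = 212 + 663·13 = 8831, valid modulo lcm(663, 19) = 12597: x ≡ 8831 (mod 12597).
  Combine with x ≡ 4 (mod 5); new modulus lcm = 62985.
    Write x = 8831 + 12597·t and substitute into x ≡ 4 (mod 5): 12597·t ≡ 4 − 8831 = -8827 (mod 5).
    Reduce coefficients mod 5: 2·t ≡ 3 (mod 5).
    The inverse of 2 mod 5 is 3 (since 2·3 = 6 = 1·5 + 1), so t ≡ 3·3 = 9 ≡ 4 (mod 5).
    Then x = 8831 + 12597·4 = 59219, valid modulo lcm(12597, 5) = 62985: x ≡ 59219 (mod 62985).
Verify against each original: 59219 mod 17 = 8, 59219 mod 3 = 2, 59219 mod 13 = 4, 59219 mod 19 = 15, 59219 mod 5 = 4.

x ≡ 59219 (mod 62985).


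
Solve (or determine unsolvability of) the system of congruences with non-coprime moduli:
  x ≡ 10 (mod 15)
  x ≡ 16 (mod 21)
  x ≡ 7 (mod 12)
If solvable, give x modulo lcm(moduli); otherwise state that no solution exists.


Moduli 15, 21, 12 are not pairwise coprime, so CRT works modulo lcm(m_i) when all pairwise compatibility conditions hold.
Pairwise compatibility: gcd(m_i, m_j) must divide a_i - a_j for every pair.
Merge one congruence at a time:
  Start: x ≡ 10 (mod 15).
  Combine with x ≡ 16 (mod 21): gcd(15, 21) = 3; 16 - 10 = 6, which IS divisible by 3, so compatible.
    Write x = 10 + 15·t and substitute into x ≡ 16 (mod 21): 15·t ≡ 16 − 10 = 6 (mod 21).
    Divide the congruence (and modulus) by g = 3: 5·t ≡ 2 (mod 7).
    The inverse of 5 mod 7 is 3 (since 5·3 = 15 = 2·7 + 1), so t ≡ 3·2 = 6 ≡ 6 (mod 7).
    Then x = 10 + 15·6 = 100, valid modulo lcm(15, 21) = 105: x ≡ 100 (mod 105).
  Combine with x ≡ 7 (mod 12): gcd(105, 12) = 3; 7 - 100 = -93, which IS divisible by 3, so compatible.
    Write x = 100 + 105·t and substitute into x ≡ 7 (mod 12): 105·t ≡ 7 − 100 = -93 (mod 12).
    Divide the congruence (and modulus) by g = 3: 35·t ≡ -31 (mod 4).
    Reduce coefficients mod 4: 3·t ≡ 1 (mod 4).
    The inverse of 3 mod 4 is 3 (since 3·3 = 9 = 2·4 + 1), so t ≡ 3·1 = 3 ≡ 3 (mod 4).
    Then x = 100 + 105·3 = 415, valid modulo lcm(105, 12) = 420: x ≡ 415 (mod 420).
Verify: 415 mod 15 = 10, 415 mod 21 = 16, 415 mod 12 = 7.

x ≡ 415 (mod 420).
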